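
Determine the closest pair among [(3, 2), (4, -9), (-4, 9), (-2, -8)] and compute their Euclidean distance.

Computing all pairwise distances among 4 points:

d((3, 2), (4, -9)) = 11.0454
d((3, 2), (-4, 9)) = 9.8995
d((3, 2), (-2, -8)) = 11.1803
d((4, -9), (-4, 9)) = 19.6977
d((4, -9), (-2, -8)) = 6.0828 <-- minimum
d((-4, 9), (-2, -8)) = 17.1172

Closest pair: (4, -9) and (-2, -8) with distance 6.0828

The closest pair is (4, -9) and (-2, -8) with Euclidean distance 6.0828. For 4 points, brute-force pairwise comparison is shown above. For large n, the divide-and-conquer algorithm (sort by x, recurse on halves, check the dividing strip) achieves O(n log n).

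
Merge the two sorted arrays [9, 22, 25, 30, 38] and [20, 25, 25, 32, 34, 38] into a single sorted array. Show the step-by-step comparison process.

Merging process:

Compare 9 vs 20: take 9 from left. Merged: [9]
Compare 22 vs 20: take 20 from right. Merged: [9, 20]
Compare 22 vs 25: take 22 from left. Merged: [9, 20, 22]
Compare 25 vs 25: take 25 from left. Merged: [9, 20, 22, 25]
Compare 30 vs 25: take 25 from right. Merged: [9, 20, 22, 25, 25]
Compare 30 vs 25: take 25 from right. Merged: [9, 20, 22, 25, 25, 25]
Compare 30 vs 32: take 30 from left. Merged: [9, 20, 22, 25, 25, 25, 30]
Compare 38 vs 32: take 32 from right. Merged: [9, 20, 22, 25, 25, 25, 30, 32]
Compare 38 vs 34: take 34 from right. Merged: [9, 20, 22, 25, 25, 25, 30, 32, 34]
Compare 38 vs 38: take 38 from left. Merged: [9, 20, 22, 25, 25, 25, 30, 32, 34, 38]
Append remaining from right: [38]. Merged: [9, 20, 22, 25, 25, 25, 30, 32, 34, 38, 38]

Final merged array: [9, 20, 22, 25, 25, 25, 30, 32, 34, 38, 38]
Total comparisons: 10

The merged array is [9, 20, 22, 25, 25, 25, 30, 32, 34, 38, 38], requiring 10 comparisons. The merge step runs in O(n) time where n is the total number of elements.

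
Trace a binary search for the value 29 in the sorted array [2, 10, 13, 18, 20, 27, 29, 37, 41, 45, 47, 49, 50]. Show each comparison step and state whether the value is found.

Binary search for 29 in [2, 10, 13, 18, 20, 27, 29, 37, 41, 45, 47, 49, 50]:

lo=0, hi=12, mid=6, arr[mid]=29 -> Found target at index 6!

Binary search finds 29 at index 6 after 1 comparisons. The search repeatedly halves the search space by comparing with the middle element.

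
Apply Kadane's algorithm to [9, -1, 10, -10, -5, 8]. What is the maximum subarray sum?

Using Kadane's algorithm on [9, -1, 10, -10, -5, 8]:

Scanning through the array:
Position 1 (value -1): max_ending_here = 8, max_so_far = 9
Position 2 (value 10): max_ending_here = 18, max_so_far = 18
Position 3 (value -10): max_ending_here = 8, max_so_far = 18
Position 4 (value -5): max_ending_here = 3, max_so_far = 18
Position 5 (value 8): max_ending_here = 11, max_so_far = 18

Maximum subarray: [9, -1, 10]
Maximum sum: 18

The maximum subarray is [9, -1, 10] with sum 18. This subarray runs from index 0 to index 2.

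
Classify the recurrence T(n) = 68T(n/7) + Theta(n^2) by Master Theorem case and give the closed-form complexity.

Master Theorem for T(n) = 68T(n/7) + O(n^2):

a = 68, b = 7, c = 2
log_b(a) = log_7(68) = 2.1684

Case 1: c = 2 < log_7(68) = 2.1684
T(n) = O(n^(log_7 68))

For T(n) = 68T(n/7) + O(n^2): log_7(68) = 2.1684. This is Case 1 of the Master Theorem (c < log_b(a), work dominated by leaves), giving O(n^(log_7 68)).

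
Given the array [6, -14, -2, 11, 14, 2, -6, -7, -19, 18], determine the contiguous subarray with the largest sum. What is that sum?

Using Kadane's algorithm on [6, -14, -2, 11, 14, 2, -6, -7, -19, 18]:

Scanning through the array:
Position 1 (value -14): max_ending_here = -8, max_so_far = 6
Position 2 (value -2): max_ending_here = -2, max_so_far = 6
Position 3 (value 11): max_ending_here = 11, max_so_far = 11
Position 4 (value 14): max_ending_here = 25, max_so_far = 25
Position 5 (value 2): max_ending_here = 27, max_so_far = 27
Position 6 (value -6): max_ending_here = 21, max_so_far = 27
Position 7 (value -7): max_ending_here = 14, max_so_far = 27
Position 8 (value -19): max_ending_here = -5, max_so_far = 27
Position 9 (value 18): max_ending_here = 18, max_so_far = 27

Maximum subarray: [11, 14, 2]
Maximum sum: 27

The maximum subarray is [11, 14, 2] with sum 27. This subarray runs from index 3 to index 5.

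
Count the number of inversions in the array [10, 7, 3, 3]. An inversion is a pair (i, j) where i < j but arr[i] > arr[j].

Finding inversions in [10, 7, 3, 3]:

(0, 1): arr[0]=10 > arr[1]=7
(0, 2): arr[0]=10 > arr[2]=3
(0, 3): arr[0]=10 > arr[3]=3
(1, 2): arr[1]=7 > arr[2]=3
(1, 3): arr[1]=7 > arr[3]=3

Total inversions: 5

The array has 5 inversion(s): (0,1), (0,2), (0,3), (1,2), (1,3). Each pair (i,j) satisfies i < j and arr[i] > arr[j].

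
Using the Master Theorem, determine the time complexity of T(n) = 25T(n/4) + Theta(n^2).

Master Theorem for T(n) = 25T(n/4) + O(n^2):

a = 25, b = 4, c = 2
log_b(a) = log_4(25) = 2.3219

Case 1: c = 2 < log_4(25) = 2.3219
T(n) = O(n^(log_4 25))

For T(n) = 25T(n/4) + O(n^2): log_4(25) = 2.3219. This is Case 1 of the Master Theorem (c < log_b(a), work dominated by leaves), giving O(n^(log_4 25)).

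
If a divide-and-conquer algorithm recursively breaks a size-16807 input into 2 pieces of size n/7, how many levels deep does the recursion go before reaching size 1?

For divide and conquer with division factor 7:

Problem sizes at each level:
Level 0: 16807
Level 1: 2401
Level 2: 343
Level 3: 49
Level 4: 7
Level 5: 1

The root is level 0 and the size-1 base case is level 5 (the tree spans levels 0 through 5, i.e. 6 levels counting the root), so the depth is the number of divisions: log_7(16807) = 5

The recursion tree depth is log_7(16807) = 5. At each level, the problem size is divided by 7, so it takes 5 divisions to reduce to a base case of size 1. The algorithm makes 2 recursive calls at each level.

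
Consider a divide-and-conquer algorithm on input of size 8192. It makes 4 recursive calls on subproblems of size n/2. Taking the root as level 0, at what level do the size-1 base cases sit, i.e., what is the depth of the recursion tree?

For divide and conquer with division factor 2:

Problem sizes at each level:
Level 0: 8192
Level 1: 4096
Level 2: 2048
Level 3: 1024
Level 4: 512
Level 5: 256
Level 6: 128
Level 7: 64
Level 8: 32
Level 9: 16
Level 10: 8
Level 11: 4
Level 12: 2
Level 13: 1

The root is level 0 and the size-1 base case is level 13 (the tree spans levels 0 through 13, i.e. 14 levels counting the root), so the depth is the number of divisions: log_2(8192) = 13

The recursion tree depth is log_2(8192) = 13. At each level, the problem size is divided by 2, so it takes 13 divisions to reduce to a base case of size 1. The algorithm makes 4 recursive calls at each level.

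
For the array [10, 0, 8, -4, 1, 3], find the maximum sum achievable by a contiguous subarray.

Using Kadane's algorithm on [10, 0, 8, -4, 1, 3]:

Scanning through the array:
Position 1 (value 0): max_ending_here = 10, max_so_far = 10
Position 2 (value 8): max_ending_here = 18, max_so_far = 18
Position 3 (value -4): max_ending_here = 14, max_so_far = 18
Position 4 (value 1): max_ending_here = 15, max_so_far = 18
Position 5 (value 3): max_ending_here = 18, max_so_far = 18

Maximum subarray: [10, 0, 8]
Maximum sum: 18

The maximum subarray is [10, 0, 8] with sum 18. This subarray runs from index 0 to index 2.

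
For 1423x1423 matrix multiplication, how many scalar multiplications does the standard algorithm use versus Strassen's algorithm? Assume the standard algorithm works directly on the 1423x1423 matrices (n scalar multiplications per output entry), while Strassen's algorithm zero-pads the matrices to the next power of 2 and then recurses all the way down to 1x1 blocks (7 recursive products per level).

Matrix multiplication for 1423x1423 matrices:

Strassen's algorithm requires power-of-2 dimensions. Pad 1423x1423 to 2048x2048 (next power of 2).

Standard algorithm: 1423^3 = 2881473967 multiplications
Strassen's algorithm: 7^(log2(2048)) = 7^11 = 1977326743 multiplications
Savings: 2881473967 - 1977326743 = 904147224 multiplications

Standard: 2881473967 multiplications (1423^3). Strassen: 1977326743 multiplications (7^11, after padding to 2048x2048). Strassen reduces 8 recursive multiplications to 7 at each level.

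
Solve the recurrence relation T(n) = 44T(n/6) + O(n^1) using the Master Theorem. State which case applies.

Master Theorem for T(n) = 44T(n/6) + O(n^1):

a = 44, b = 6, c = 1
log_b(a) = log_6(44) = 2.1120

Case 1: c = 1 < log_6(44) = 2.1120
T(n) = O(n^(log_6 44))

For T(n) = 44T(n/6) + O(n^1): log_6(44) = 2.1120. This is Case 1 of the Master Theorem (c < log_b(a), work dominated by leaves), giving O(n^(log_6 44)).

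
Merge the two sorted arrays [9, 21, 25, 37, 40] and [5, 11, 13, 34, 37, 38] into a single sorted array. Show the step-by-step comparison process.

Merging process:

Compare 9 vs 5: take 5 from right. Merged: [5]
Compare 9 vs 11: take 9 from left. Merged: [5, 9]
Compare 21 vs 11: take 11 from right. Merged: [5, 9, 11]
Compare 21 vs 13: take 13 from right. Merged: [5, 9, 11, 13]
Compare 21 vs 34: take 21 from left. Merged: [5, 9, 11, 13, 21]
Compare 25 vs 34: take 25 from left. Merged: [5, 9, 11, 13, 21, 25]
Compare 37 vs 34: take 34 from right. Merged: [5, 9, 11, 13, 21, 25, 34]
Compare 37 vs 37: take 37 from left. Merged: [5, 9, 11, 13, 21, 25, 34, 37]
Compare 40 vs 37: take 37 from right. Merged: [5, 9, 11, 13, 21, 25, 34, 37, 37]
Compare 40 vs 38: take 38 from right. Merged: [5, 9, 11, 13, 21, 25, 34, 37, 37, 38]
Append remaining from left: [40]. Merged: [5, 9, 11, 13, 21, 25, 34, 37, 37, 38, 40]

Final merged array: [5, 9, 11, 13, 21, 25, 34, 37, 37, 38, 40]
Total comparisons: 10

The merged array is [5, 9, 11, 13, 21, 25, 34, 37, 37, 38, 40], requiring 10 comparisons. The merge step runs in O(n) time where n is the total number of elements.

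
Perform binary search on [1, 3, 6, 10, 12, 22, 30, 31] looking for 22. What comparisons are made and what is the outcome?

Binary search for 22 in [1, 3, 6, 10, 12, 22, 30, 31]:

lo=0, hi=7, mid=3, arr[mid]=10 -> 10 < 22, search right half
lo=4, hi=7, mid=5, arr[mid]=22 -> Found target at index 5!

Binary search finds 22 at index 5 after 2 comparisons. The search repeatedly halves the search space by comparing with the middle element.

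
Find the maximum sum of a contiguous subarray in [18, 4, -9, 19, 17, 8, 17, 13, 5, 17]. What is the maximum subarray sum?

Using Kadane's algorithm on [18, 4, -9, 19, 17, 8, 17, 13, 5, 17]:

Scanning through the array:
Position 1 (value 4): max_ending_here = 22, max_so_far = 22
Position 2 (value -9): max_ending_here = 13, max_so_far = 22
Position 3 (value 19): max_ending_here = 32, max_so_far = 32
Position 4 (value 17): max_ending_here = 49, max_so_far = 49
Position 5 (value 8): max_ending_here = 57, max_so_far = 57
Position 6 (value 17): max_ending_here = 74, max_so_far = 74
Position 7 (value 13): max_ending_here = 87, max_so_far = 87
Position 8 (value 5): max_ending_here = 92, max_so_far = 92
Position 9 (value 17): max_ending_here = 109, max_so_far = 109

Maximum subarray: [18, 4, -9, 19, 17, 8, 17, 13, 5, 17]
Maximum sum: 109

The maximum subarray is [18, 4, -9, 19, 17, 8, 17, 13, 5, 17] with sum 109. This subarray runs from index 0 to index 9.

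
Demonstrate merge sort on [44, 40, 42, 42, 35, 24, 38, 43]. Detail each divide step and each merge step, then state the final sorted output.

Merge sort trace:

Split: [44, 40, 42, 42, 35, 24, 38, 43] -> [44, 40, 42, 42] and [35, 24, 38, 43]
  Split: [44, 40, 42, 42] -> [44, 40] and [42, 42]
    Split: [44, 40] -> [44] and [40]
    Merge: [44] + [40] -> [40, 44]
    Split: [42, 42] -> [42] and [42]
    Merge: [42] + [42] -> [42, 42]
  Merge: [40, 44] + [42, 42] -> [40, 42, 42, 44]
  Split: [35, 24, 38, 43] -> [35, 24] and [38, 43]
    Split: [35, 24] -> [35] and [24]
    Merge: [35] + [24] -> [24, 35]
    Split: [38, 43] -> [38] and [43]
    Merge: [38] + [43] -> [38, 43]
  Merge: [24, 35] + [38, 43] -> [24, 35, 38, 43]
Merge: [40, 42, 42, 44] + [24, 35, 38, 43] -> [24, 35, 38, 40, 42, 42, 43, 44]

Final sorted array: [24, 35, 38, 40, 42, 42, 43, 44]

The merge sort proceeds by recursively splitting the array and merging sorted halves.
After all merges, the sorted array is [24, 35, 38, 40, 42, 42, 43, 44].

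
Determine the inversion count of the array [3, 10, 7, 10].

Finding inversions in [3, 10, 7, 10]:

(1, 2): arr[1]=10 > arr[2]=7

Total inversions: 1

The array has 1 inversion(s): (1,2). Each pair (i,j) satisfies i < j and arr[i] > arr[j].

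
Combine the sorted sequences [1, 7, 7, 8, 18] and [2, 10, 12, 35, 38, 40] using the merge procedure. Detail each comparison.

Merging process:

Compare 1 vs 2: take 1 from left. Merged: [1]
Compare 7 vs 2: take 2 from right. Merged: [1, 2]
Compare 7 vs 10: take 7 from left. Merged: [1, 2, 7]
Compare 7 vs 10: take 7 from left. Merged: [1, 2, 7, 7]
Compare 8 vs 10: take 8 from left. Merged: [1, 2, 7, 7, 8]
Compare 18 vs 10: take 10 from right. Merged: [1, 2, 7, 7, 8, 10]
Compare 18 vs 12: take 12 from right. Merged: [1, 2, 7, 7, 8, 10, 12]
Compare 18 vs 35: take 18 from left. Merged: [1, 2, 7, 7, 8, 10, 12, 18]
Append remaining from right: [35, 38, 40]. Merged: [1, 2, 7, 7, 8, 10, 12, 18, 35, 38, 40]

Final merged array: [1, 2, 7, 7, 8, 10, 12, 18, 35, 38, 40]
Total comparisons: 8

The merged array is [1, 2, 7, 7, 8, 10, 12, 18, 35, 38, 40], requiring 8 comparisons. The merge step runs in O(n) time where n is the total number of elements.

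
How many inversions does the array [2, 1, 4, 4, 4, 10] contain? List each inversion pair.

Finding inversions in [2, 1, 4, 4, 4, 10]:

(0, 1): arr[0]=2 > arr[1]=1

Total inversions: 1

The array has 1 inversion(s): (0,1). Each pair (i,j) satisfies i < j and arr[i] > arr[j].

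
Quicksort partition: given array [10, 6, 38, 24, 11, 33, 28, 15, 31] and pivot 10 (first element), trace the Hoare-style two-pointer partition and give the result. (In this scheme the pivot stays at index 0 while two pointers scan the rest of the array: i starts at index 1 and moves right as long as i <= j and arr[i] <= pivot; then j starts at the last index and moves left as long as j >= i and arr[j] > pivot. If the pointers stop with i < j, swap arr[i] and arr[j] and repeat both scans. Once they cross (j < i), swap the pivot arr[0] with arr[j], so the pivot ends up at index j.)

Hoare-style two-pointer partition with pivot = 10:

Initial array: [10, 6, 38, 24, 11, 33, 28, 15, 31]

Pointers start at i = 1, j = 8.
i ends at 2, j ends at 1: the pointers have crossed (j < i), so scanning stops.

Swap pivot arr[0] with arr[1] to place pivot at position 1: [6, 10, 38, 24, 11, 33, 28, 15, 31]
Pivot position: 1

After partitioning with pivot 10, the array becomes [6, 10, 38, 24, 11, 33, 28, 15, 31]. The pivot is placed at index 1. All elements to the left of the pivot are <= 10, and all elements to the right are > 10.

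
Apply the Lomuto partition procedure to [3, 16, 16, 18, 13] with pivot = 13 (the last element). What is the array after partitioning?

Lomuto partition with pivot = 13:

Initial array: [3, 16, 16, 18, 13]

arr[0]=3 <= 13: swap with position 0, array becomes [3, 16, 16, 18, 13]
arr[1]=16 > 13: no swap
arr[2]=16 > 13: no swap
arr[3]=18 > 13: no swap

Place pivot at position 1: [3, 13, 16, 18, 16]
Pivot position: 1

After partitioning with pivot 13, the array becomes [3, 13, 16, 18, 16]. The pivot is placed at index 1. All elements to the left of the pivot are <= 13, and all elements to the right are > 13.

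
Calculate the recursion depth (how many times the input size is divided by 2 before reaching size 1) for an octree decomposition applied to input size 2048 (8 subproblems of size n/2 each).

For divide and conquer with division factor 2:

Problem sizes at each level:
Level 0: 2048
Level 1: 1024
Level 2: 512
Level 3: 256
Level 4: 128
Level 5: 64
Level 6: 32
Level 7: 16
Level 8: 8
Level 9: 4
Level 10: 2
Level 11: 1

The root is level 0 and the size-1 base case is level 11 (the tree spans levels 0 through 11, i.e. 12 levels counting the root), so the depth is the number of divisions: log_2(2048) = 11

The recursion tree depth is log_2(2048) = 11. At each level, the problem size is divided by 2, so it takes 11 divisions to reduce to a base case of size 1. The algorithm makes 8 recursive calls at each level.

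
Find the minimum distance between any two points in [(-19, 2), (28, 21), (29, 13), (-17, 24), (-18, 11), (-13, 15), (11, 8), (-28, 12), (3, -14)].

Computing all pairwise distances among 9 points:

d((-19, 2), (28, 21)) = 50.6952
d((-19, 2), (29, 13)) = 49.2443
d((-19, 2), (-17, 24)) = 22.0907
d((-19, 2), (-18, 11)) = 9.0554
d((-19, 2), (-13, 15)) = 14.3178
d((-19, 2), (11, 8)) = 30.5941
d((-19, 2), (-28, 12)) = 13.4536
d((-19, 2), (3, -14)) = 27.2029
d((28, 21), (29, 13)) = 8.0623
d((28, 21), (-17, 24)) = 45.0999
d((28, 21), (-18, 11)) = 47.0744
d((28, 21), (-13, 15)) = 41.4367
d((28, 21), (11, 8)) = 21.4009
d((28, 21), (-28, 12)) = 56.7186
d((28, 21), (3, -14)) = 43.0116
d((29, 13), (-17, 24)) = 47.2969
d((29, 13), (-18, 11)) = 47.0425
d((29, 13), (-13, 15)) = 42.0476
d((29, 13), (11, 8)) = 18.6815
d((29, 13), (-28, 12)) = 57.0088
d((29, 13), (3, -14)) = 37.4833
d((-17, 24), (-18, 11)) = 13.0384
d((-17, 24), (-13, 15)) = 9.8489
d((-17, 24), (11, 8)) = 32.249
d((-17, 24), (-28, 12)) = 16.2788
d((-17, 24), (3, -14)) = 42.9418
d((-18, 11), (-13, 15)) = 6.4031 <-- minimum
d((-18, 11), (11, 8)) = 29.1548
d((-18, 11), (-28, 12)) = 10.0499
d((-18, 11), (3, -14)) = 32.6497
d((-13, 15), (11, 8)) = 25.0
d((-13, 15), (-28, 12)) = 15.2971
d((-13, 15), (3, -14)) = 33.121
d((11, 8), (-28, 12)) = 39.2046
d((11, 8), (3, -14)) = 23.4094
d((-28, 12), (3, -14)) = 40.4599

Closest pair: (-18, 11) and (-13, 15) with distance 6.4031

The closest pair is (-18, 11) and (-13, 15) with Euclidean distance 6.4031. For 9 points, brute-force pairwise comparison is shown above. For large n, the divide-and-conquer algorithm (sort by x, recurse on halves, check the dividing strip) achieves O(n log n).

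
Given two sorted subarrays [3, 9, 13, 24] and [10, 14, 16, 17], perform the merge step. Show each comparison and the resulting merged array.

Merging process:

Compare 3 vs 10: take 3 from left. Merged: [3]
Compare 9 vs 10: take 9 from left. Merged: [3, 9]
Compare 13 vs 10: take 10 from right. Merged: [3, 9, 10]
Compare 13 vs 14: take 13 from left. Merged: [3, 9, 10, 13]
Compare 24 vs 14: take 14 from right. Merged: [3, 9, 10, 13, 14]
Compare 24 vs 16: take 16 from right. Merged: [3, 9, 10, 13, 14, 16]
Compare 24 vs 17: take 17 from right. Merged: [3, 9, 10, 13, 14, 16, 17]
Append remaining from left: [24]. Merged: [3, 9, 10, 13, 14, 16, 17, 24]

Final merged array: [3, 9, 10, 13, 14, 16, 17, 24]
Total comparisons: 7

The merged array is [3, 9, 10, 13, 14, 16, 17, 24], requiring 7 comparisons. The merge step runs in O(n) time where n is the total number of elements.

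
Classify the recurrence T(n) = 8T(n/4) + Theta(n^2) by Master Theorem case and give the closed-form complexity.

Master Theorem for T(n) = 8T(n/4) + O(n^2):

a = 8, b = 4, c = 2
log_b(a) = log_4(8) = 1.5000

Case 3: c = 2 > log_4(8) = 1.5000
T(n) = O(n^2) = O(n^2)

For T(n) = 8T(n/4) + O(n^2): log_4(8) = 1.5000. This is Case 3 of the Master Theorem (c > log_b(a), work dominated by root), giving O(n^2).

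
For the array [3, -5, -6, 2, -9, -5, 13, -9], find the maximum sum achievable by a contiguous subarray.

Using Kadane's algorithm on [3, -5, -6, 2, -9, -5, 13, -9]:

Scanning through the array:
Position 1 (value -5): max_ending_here = -2, max_so_far = 3
Position 2 (value -6): max_ending_here = -6, max_so_far = 3
Position 3 (value 2): max_ending_here = 2, max_so_far = 3
Position 4 (value -9): max_ending_here = -7, max_so_far = 3
Position 5 (value -5): max_ending_here = -5, max_so_far = 3
Position 6 (value 13): max_ending_here = 13, max_so_far = 13
Position 7 (value -9): max_ending_here = 4, max_so_far = 13

Maximum subarray: [13]
Maximum sum: 13

The maximum subarray is [13] with sum 13. This subarray runs from index 6 to index 6.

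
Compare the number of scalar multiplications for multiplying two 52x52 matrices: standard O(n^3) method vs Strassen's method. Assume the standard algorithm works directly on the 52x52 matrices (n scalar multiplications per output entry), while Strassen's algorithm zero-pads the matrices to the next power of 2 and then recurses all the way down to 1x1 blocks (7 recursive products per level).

Matrix multiplication for 52x52 matrices:

Strassen's algorithm requires power-of-2 dimensions. Pad 52x52 to 64x64 (next power of 2).

Standard algorithm: 52^3 = 140608 multiplications
Strassen's algorithm: 7^(log2(64)) = 7^6 = 117649 multiplications
Savings: 140608 - 117649 = 22959 multiplications

Standard: 140608 multiplications (52^3). Strassen: 117649 multiplications (7^6, after padding to 64x64). Strassen reduces 8 recursive multiplications to 7 at each level.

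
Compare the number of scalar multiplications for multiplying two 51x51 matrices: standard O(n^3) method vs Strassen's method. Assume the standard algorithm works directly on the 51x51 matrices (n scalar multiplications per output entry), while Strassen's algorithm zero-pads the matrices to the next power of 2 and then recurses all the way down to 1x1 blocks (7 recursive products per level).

Matrix multiplication for 51x51 matrices:

Strassen's algorithm requires power-of-2 dimensions. Pad 51x51 to 64x64 (next power of 2).

Standard algorithm: 51^3 = 132651 multiplications
Strassen's algorithm: 7^(log2(64)) = 7^6 = 117649 multiplications
Savings: 132651 - 117649 = 15002 multiplications

Standard: 132651 multiplications (51^3). Strassen: 117649 multiplications (7^6, after padding to 64x64). Strassen reduces 8 recursive multiplications to 7 at each level.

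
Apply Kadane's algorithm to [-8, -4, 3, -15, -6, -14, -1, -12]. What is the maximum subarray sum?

Using Kadane's algorithm on [-8, -4, 3, -15, -6, -14, -1, -12]:

Scanning through the array:
Position 1 (value -4): max_ending_here = -4, max_so_far = -4
Position 2 (value 3): max_ending_here = 3, max_so_far = 3
Position 3 (value -15): max_ending_here = -12, max_so_far = 3
Position 4 (value -6): max_ending_here = -6, max_so_far = 3
Position 5 (value -14): max_ending_here = -14, max_so_far = 3
Position 6 (value -1): max_ending_here = -1, max_so_far = 3
Position 7 (value -12): max_ending_here = -12, max_so_far = 3

Maximum subarray: [3]
Maximum sum: 3

The maximum subarray is [3] with sum 3. This subarray runs from index 2 to index 2.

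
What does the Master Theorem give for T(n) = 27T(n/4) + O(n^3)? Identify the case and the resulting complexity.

Master Theorem for T(n) = 27T(n/4) + O(n^3):

a = 27, b = 4, c = 3
log_b(a) = log_4(27) = 2.3774

Case 3: c = 3 > log_4(27) = 2.3774
T(n) = O(n^3) = O(n^3)

For T(n) = 27T(n/4) + O(n^3): log_4(27) = 2.3774. This is Case 3 of the Master Theorem (c > log_b(a), work dominated by root), giving O(n^3).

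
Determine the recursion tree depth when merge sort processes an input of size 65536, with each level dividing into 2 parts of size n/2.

For divide and conquer with division factor 2:

Problem sizes at each level:
Level 0: 65536
Level 1: 32768
Level 2: 16384
Level 3: 8192
Level 4: 4096
Level 5: 2048
Level 6: 1024
Level 7: 512
Level 8: 256
Level 9: 128
Level 10: 64
Level 11: 32
Level 12: 16
Level 13: 8
Level 14: 4
Level 15: 2
Level 16: 1

The root is level 0 and the size-1 base case is level 16 (the tree spans levels 0 through 16, i.e. 17 levels counting the root), so the depth is the number of divisions: log_2(65536) = 16

The recursion tree depth is log_2(65536) = 16. At each level, the problem size is divided by 2, so it takes 16 divisions to reduce to a base case of size 1. The algorithm makes 2 recursive calls at each level.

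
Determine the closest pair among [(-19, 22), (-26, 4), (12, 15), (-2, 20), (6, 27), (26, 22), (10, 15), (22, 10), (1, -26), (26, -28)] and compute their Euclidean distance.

Computing all pairwise distances among 10 points:

d((-19, 22), (-26, 4)) = 19.3132
d((-19, 22), (12, 15)) = 31.7805
d((-19, 22), (-2, 20)) = 17.1172
d((-19, 22), (6, 27)) = 25.4951
d((-19, 22), (26, 22)) = 45.0
d((-19, 22), (10, 15)) = 29.8329
d((-19, 22), (22, 10)) = 42.72
d((-19, 22), (1, -26)) = 52.0
d((-19, 22), (26, -28)) = 67.2681
d((-26, 4), (12, 15)) = 39.5601
d((-26, 4), (-2, 20)) = 28.8444
d((-26, 4), (6, 27)) = 39.4081
d((-26, 4), (26, 22)) = 55.0273
d((-26, 4), (10, 15)) = 37.6431
d((-26, 4), (22, 10)) = 48.3735
d((-26, 4), (1, -26)) = 40.3609
d((-26, 4), (26, -28)) = 61.0574
d((12, 15), (-2, 20)) = 14.8661
d((12, 15), (6, 27)) = 13.4164
d((12, 15), (26, 22)) = 15.6525
d((12, 15), (10, 15)) = 2.0 <-- minimum
d((12, 15), (22, 10)) = 11.1803
d((12, 15), (1, -26)) = 42.45
d((12, 15), (26, -28)) = 45.2217
d((-2, 20), (6, 27)) = 10.6301
d((-2, 20), (26, 22)) = 28.0713
d((-2, 20), (10, 15)) = 13.0
d((-2, 20), (22, 10)) = 26.0
d((-2, 20), (1, -26)) = 46.0977
d((-2, 20), (26, -28)) = 55.5698
d((6, 27), (26, 22)) = 20.6155
d((6, 27), (10, 15)) = 12.6491
d((6, 27), (22, 10)) = 23.3452
d((6, 27), (1, -26)) = 53.2353
d((6, 27), (26, -28)) = 58.5235
d((26, 22), (10, 15)) = 17.4642
d((26, 22), (22, 10)) = 12.6491
d((26, 22), (1, -26)) = 54.1202
d((26, 22), (26, -28)) = 50.0
d((10, 15), (22, 10)) = 13.0
d((10, 15), (1, -26)) = 41.9762
d((10, 15), (26, -28)) = 45.8803
d((22, 10), (1, -26)) = 41.6773
d((22, 10), (26, -28)) = 38.2099
d((1, -26), (26, -28)) = 25.0799

Closest pair: (12, 15) and (10, 15) with distance 2.0

The closest pair is (12, 15) and (10, 15) with Euclidean distance 2.0. For 10 points, brute-force pairwise comparison is shown above. For large n, the divide-and-conquer algorithm (sort by x, recurse on halves, check the dividing strip) achieves O(n log n).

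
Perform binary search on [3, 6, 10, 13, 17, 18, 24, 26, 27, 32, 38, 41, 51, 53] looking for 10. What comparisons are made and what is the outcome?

Binary search for 10 in [3, 6, 10, 13, 17, 18, 24, 26, 27, 32, 38, 41, 51, 53]:

lo=0, hi=13, mid=6, arr[mid]=24 -> 24 > 10, search left half
lo=0, hi=5, mid=2, arr[mid]=10 -> Found target at index 2!

Binary search finds 10 at index 2 after 2 comparisons. The search repeatedly halves the search space by comparing with the middle element.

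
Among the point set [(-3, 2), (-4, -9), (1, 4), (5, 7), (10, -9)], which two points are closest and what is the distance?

Computing all pairwise distances among 5 points:

d((-3, 2), (-4, -9)) = 11.0454
d((-3, 2), (1, 4)) = 4.4721 <-- minimum
d((-3, 2), (5, 7)) = 9.434
d((-3, 2), (10, -9)) = 17.0294
d((-4, -9), (1, 4)) = 13.9284
d((-4, -9), (5, 7)) = 18.3576
d((-4, -9), (10, -9)) = 14.0
d((1, 4), (5, 7)) = 5.0
d((1, 4), (10, -9)) = 15.8114
d((5, 7), (10, -9)) = 16.7631

Closest pair: (-3, 2) and (1, 4) with distance 4.4721

The closest pair is (-3, 2) and (1, 4) with Euclidean distance 4.4721. For 5 points, brute-force pairwise comparison is shown above. For large n, the divide-and-conquer algorithm (sort by x, recurse on halves, check the dividing strip) achieves O(n log n).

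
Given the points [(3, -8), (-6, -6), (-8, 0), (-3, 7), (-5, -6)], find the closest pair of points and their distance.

Computing all pairwise distances among 5 points:

d((3, -8), (-6, -6)) = 9.2195
d((3, -8), (-8, 0)) = 13.6015
d((3, -8), (-3, 7)) = 16.1555
d((3, -8), (-5, -6)) = 8.2462
d((-6, -6), (-8, 0)) = 6.3246
d((-6, -6), (-3, 7)) = 13.3417
d((-6, -6), (-5, -6)) = 1.0 <-- minimum
d((-8, 0), (-3, 7)) = 8.6023
d((-8, 0), (-5, -6)) = 6.7082
d((-3, 7), (-5, -6)) = 13.1529

Closest pair: (-6, -6) and (-5, -6) with distance 1.0

The closest pair is (-6, -6) and (-5, -6) with Euclidean distance 1.0. For 5 points, brute-force pairwise comparison is shown above. For large n, the divide-and-conquer algorithm (sort by x, recurse on halves, check the dividing strip) achieves O(n log n).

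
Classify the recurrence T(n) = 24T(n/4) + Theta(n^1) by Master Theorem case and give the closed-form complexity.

Master Theorem for T(n) = 24T(n/4) + O(n^1):

a = 24, b = 4, c = 1
log_b(a) = log_4(24) = 2.2925

Case 1: c = 1 < log_4(24) = 2.2925
T(n) = O(n^(log_4 24))

For T(n) = 24T(n/4) + O(n^1): log_4(24) = 2.2925. This is Case 1 of the Master Theorem (c < log_b(a), work dominated by leaves), giving O(n^(log_4 24)).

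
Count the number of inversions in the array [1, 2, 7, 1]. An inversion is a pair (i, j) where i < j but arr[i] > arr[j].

Finding inversions in [1, 2, 7, 1]:

(1, 3): arr[1]=2 > arr[3]=1
(2, 3): arr[2]=7 > arr[3]=1

Total inversions: 2

The array has 2 inversion(s): (1,3), (2,3). Each pair (i,j) satisfies i < j and arr[i] > arr[j].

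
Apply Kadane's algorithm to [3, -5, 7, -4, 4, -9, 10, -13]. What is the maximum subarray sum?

Using Kadane's algorithm on [3, -5, 7, -4, 4, -9, 10, -13]:

Scanning through the array:
Position 1 (value -5): max_ending_here = -2, max_so_far = 3
Position 2 (value 7): max_ending_here = 7, max_so_far = 7
Position 3 (value -4): max_ending_here = 3, max_so_far = 7
Position 4 (value 4): max_ending_here = 7, max_so_far = 7
Position 5 (value -9): max_ending_here = -2, max_so_far = 7
Position 6 (value 10): max_ending_here = 10, max_so_far = 10
Position 7 (value -13): max_ending_here = -3, max_so_far = 10

Maximum subarray: [10]
Maximum sum: 10

The maximum subarray is [10] with sum 10. This subarray runs from index 6 to index 6.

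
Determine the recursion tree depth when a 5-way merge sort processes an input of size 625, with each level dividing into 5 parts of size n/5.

For divide and conquer with division factor 5:

Problem sizes at each level:
Level 0: 625
Level 1: 125
Level 2: 25
Level 3: 5
Level 4: 1

The root is level 0 and the size-1 base case is level 4 (the tree spans levels 0 through 4, i.e. 5 levels counting the root), so the depth is the number of divisions: log_5(625) = 4

The recursion tree depth is log_5(625) = 4. At each level, the problem size is divided by 5, so it takes 4 divisions to reduce to a base case of size 1. The algorithm makes 5 recursive calls at each level.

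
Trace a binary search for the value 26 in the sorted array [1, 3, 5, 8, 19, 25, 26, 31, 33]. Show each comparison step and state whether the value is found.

Binary search for 26 in [1, 3, 5, 8, 19, 25, 26, 31, 33]:

lo=0, hi=8, mid=4, arr[mid]=19 -> 19 < 26, search right half
lo=5, hi=8, mid=6, arr[mid]=26 -> Found target at index 6!

Binary search finds 26 at index 6 after 2 comparisons. The search repeatedly halves the search space by comparing with the middle element.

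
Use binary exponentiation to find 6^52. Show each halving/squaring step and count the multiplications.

Computing 6^52 by squaring (build up from 6^1; each line after the first costs one multiplication):

6^1 = 6
6^2 = (6^1)^2 = 6^2 = 36
6^3 = 6 * 6^2 = 6 * 36 = 216
6^6 = (6^3)^2 = 216^2 = 46656
6^12 = (6^6)^2 = 46656^2 = 2176782336
6^13 = 6 * 6^12 = 6 * 2176782336 = 13060694016
6^26 = (6^13)^2 = 13060694016^2 = 170581728179578208256
6^52 = (6^26)^2 = 170581728179578208256^2 = 29098125988731506183153025616435306561536

Result: 29098125988731506183153025616435306561536
Multiplications needed: 7 (7 lines after 6^1)

6^52 = 29098125988731506183153025616435306561536. Using exponentiation by squaring, this requires 7 multiplications. The key idea: if the exponent is even, square the half-power; if odd, multiply by the base once.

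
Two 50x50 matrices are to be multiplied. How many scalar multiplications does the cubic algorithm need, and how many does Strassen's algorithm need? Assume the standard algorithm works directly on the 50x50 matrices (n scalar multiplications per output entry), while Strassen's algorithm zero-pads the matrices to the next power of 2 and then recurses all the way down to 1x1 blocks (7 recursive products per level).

Matrix multiplication for 50x50 matrices:

Strassen's algorithm requires power-of-2 dimensions. Pad 50x50 to 64x64 (next power of 2).

Standard algorithm: 50^3 = 125000 multiplications
Strassen's algorithm: 7^(log2(64)) = 7^6 = 117649 multiplications
Savings: 125000 - 117649 = 7351 multiplications

Standard: 125000 multiplications (50^3). Strassen: 117649 multiplications (7^6, after padding to 64x64). Strassen reduces 8 recursive multiplications to 7 at each level.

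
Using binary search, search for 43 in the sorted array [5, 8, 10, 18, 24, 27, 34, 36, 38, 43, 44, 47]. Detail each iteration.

Binary search for 43 in [5, 8, 10, 18, 24, 27, 34, 36, 38, 43, 44, 47]:

lo=0, hi=11, mid=5, arr[mid]=27 -> 27 < 43, search right half
lo=6, hi=11, mid=8, arr[mid]=38 -> 38 < 43, search right half
lo=9, hi=11, mid=10, arr[mid]=44 -> 44 > 43, search left half
lo=9, hi=9, mid=9, arr[mid]=43 -> Found target at index 9!

Binary search finds 43 at index 9 after 4 comparisons. The search repeatedly halves the search space by comparing with the middle element.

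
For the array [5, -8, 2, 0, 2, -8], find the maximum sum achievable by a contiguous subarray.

Using Kadane's algorithm on [5, -8, 2, 0, 2, -8]:

Scanning through the array:
Position 1 (value -8): max_ending_here = -3, max_so_far = 5
Position 2 (value 2): max_ending_here = 2, max_so_far = 5
Position 3 (value 0): max_ending_here = 2, max_so_far = 5
Position 4 (value 2): max_ending_here = 4, max_so_far = 5
Position 5 (value -8): max_ending_here = -4, max_so_far = 5

Maximum subarray: [5]
Maximum sum: 5

The maximum subarray is [5] with sum 5. This subarray runs from index 0 to index 0.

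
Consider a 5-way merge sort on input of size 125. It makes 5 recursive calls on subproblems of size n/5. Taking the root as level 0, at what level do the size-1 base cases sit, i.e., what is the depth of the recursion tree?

For divide and conquer with division factor 5:

Problem sizes at each level:
Level 0: 125
Level 1: 25
Level 2: 5
Level 3: 1

The root is level 0 and the size-1 base case is level 3 (the tree spans levels 0 through 3, i.e. 4 levels counting the root), so the depth is the number of divisions: log_5(125) = 3

The recursion tree depth is log_5(125) = 3. At each level, the problem size is divided by 5, so it takes 3 divisions to reduce to a base case of size 1. The algorithm makes 5 recursive calls at each level.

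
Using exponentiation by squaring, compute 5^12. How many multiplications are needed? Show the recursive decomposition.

Computing 5^12 by squaring (build up from 5^1; each line after the first costs one multiplication):

5^1 = 5
5^2 = (5^1)^2 = 5^2 = 25
5^3 = 5 * 5^2 = 5 * 25 = 125
5^6 = (5^3)^2 = 125^2 = 15625
5^12 = (5^6)^2 = 15625^2 = 244140625

Result: 244140625
Multiplications needed: 4 (4 lines after 5^1)

5^12 = 244140625. Using exponentiation by squaring, this requires 4 multiplications. The key idea: if the exponent is even, square the half-power; if odd, multiply by the base once.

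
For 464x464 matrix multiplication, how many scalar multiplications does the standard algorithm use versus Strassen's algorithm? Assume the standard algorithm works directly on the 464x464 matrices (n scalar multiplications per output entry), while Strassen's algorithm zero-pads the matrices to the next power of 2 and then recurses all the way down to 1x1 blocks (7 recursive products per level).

Matrix multiplication for 464x464 matrices:

Strassen's algorithm requires power-of-2 dimensions. Pad 464x464 to 512x512 (next power of 2).

Standard algorithm: 464^3 = 99897344 multiplications
Strassen's algorithm: 7^(log2(512)) = 7^9 = 40353607 multiplications
Savings: 99897344 - 40353607 = 59543737 multiplications

Standard: 99897344 multiplications (464^3). Strassen: 40353607 multiplications (7^9, after padding to 512x512). Strassen reduces 8 recursive multiplications to 7 at each level.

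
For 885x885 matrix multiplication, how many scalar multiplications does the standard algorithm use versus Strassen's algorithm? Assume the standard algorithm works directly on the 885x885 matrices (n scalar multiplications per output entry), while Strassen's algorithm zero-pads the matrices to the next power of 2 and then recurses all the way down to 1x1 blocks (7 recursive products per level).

Matrix multiplication for 885x885 matrices:

Strassen's algorithm requires power-of-2 dimensions. Pad 885x885 to 1024x1024 (next power of 2).

Standard algorithm: 885^3 = 693154125 multiplications
Strassen's algorithm: 7^(log2(1024)) = 7^10 = 282475249 multiplications
Savings: 693154125 - 282475249 = 410678876 multiplications

Standard: 693154125 multiplications (885^3). Strassen: 282475249 multiplications (7^10, after padding to 1024x1024). Strassen reduces 8 recursive multiplications to 7 at each level.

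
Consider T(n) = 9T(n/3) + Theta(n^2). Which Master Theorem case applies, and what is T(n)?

Master Theorem for T(n) = 9T(n/3) + O(n^2):

a = 9, b = 3, c = 2
log_b(a) = log_3(9) = 2.0000

Case 2: c = 2 = log_3(9) = 2.0000
T(n) = O(n^2 log n) = O(n^2 log n)

For T(n) = 9T(n/3) + O(n^2): log_3(9) = 2.0000. This is Case 2 of the Master Theorem (c = log_b(a), equal work at all levels), giving O(n^2 log n).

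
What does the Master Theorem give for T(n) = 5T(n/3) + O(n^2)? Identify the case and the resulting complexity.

Master Theorem for T(n) = 5T(n/3) + O(n^2):

a = 5, b = 3, c = 2
log_b(a) = log_3(5) = 1.4650

Case 3: c = 2 > log_3(5) = 1.4650
T(n) = O(n^2) = O(n^2)

For T(n) = 5T(n/3) + O(n^2): log_3(5) = 1.4650. This is Case 3 of the Master Theorem (c > log_b(a), work dominated by root), giving O(n^2).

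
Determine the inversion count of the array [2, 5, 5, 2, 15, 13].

Finding inversions in [2, 5, 5, 2, 15, 13]:

(1, 3): arr[1]=5 > arr[3]=2
(2, 3): arr[2]=5 > arr[3]=2
(4, 5): arr[4]=15 > arr[5]=13

Total inversions: 3

The array has 3 inversion(s): (1,3), (2,3), (4,5). Each pair (i,j) satisfies i < j and arr[i] > arr[j].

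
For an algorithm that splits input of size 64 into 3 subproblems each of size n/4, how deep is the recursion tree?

For divide and conquer with division factor 4:

Problem sizes at each level:
Level 0: 64
Level 1: 16
Level 2: 4
Level 3: 1

The root is level 0 and the size-1 base case is level 3 (the tree spans levels 0 through 3, i.e. 4 levels counting the root), so the depth is the number of divisions: log_4(64) = 3

The recursion tree depth is log_4(64) = 3. At each level, the problem size is divided by 4, so it takes 3 divisions to reduce to a base case of size 1. The algorithm makes 3 recursive calls at each level.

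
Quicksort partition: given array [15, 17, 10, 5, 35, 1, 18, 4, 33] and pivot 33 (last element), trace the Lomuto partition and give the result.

Lomuto partition with pivot = 33:

Initial array: [15, 17, 10, 5, 35, 1, 18, 4, 33]

arr[0]=15 <= 33: swap with position 0, array becomes [15, 17, 10, 5, 35, 1, 18, 4, 33]
arr[1]=17 <= 33: swap with position 1, array becomes [15, 17, 10, 5, 35, 1, 18, 4, 33]
arr[2]=10 <= 33: swap with position 2, array becomes [15, 17, 10, 5, 35, 1, 18, 4, 33]
arr[3]=5 <= 33: swap with position 3, array becomes [15, 17, 10, 5, 35, 1, 18, 4, 33]
arr[4]=35 > 33: no swap
arr[5]=1 <= 33: swap with position 4, array becomes [15, 17, 10, 5, 1, 35, 18, 4, 33]
arr[6]=18 <= 33: swap with position 5, array becomes [15, 17, 10, 5, 1, 18, 35, 4, 33]
arr[7]=4 <= 33: swap with position 6, array becomes [15, 17, 10, 5, 1, 18, 4, 35, 33]

Place pivot at position 7: [15, 17, 10, 5, 1, 18, 4, 33, 35]
Pivot position: 7

After partitioning with pivot 33, the array becomes [15, 17, 10, 5, 1, 18, 4, 33, 35]. The pivot is placed at index 7. All elements to the left of the pivot are <= 33, and all elements to the right are > 33.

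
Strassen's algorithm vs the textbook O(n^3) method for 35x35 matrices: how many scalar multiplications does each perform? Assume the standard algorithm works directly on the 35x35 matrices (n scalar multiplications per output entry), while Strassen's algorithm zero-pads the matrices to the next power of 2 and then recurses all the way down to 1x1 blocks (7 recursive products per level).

Matrix multiplication for 35x35 matrices:

Strassen's algorithm requires power-of-2 dimensions. Pad 35x35 to 64x64 (next power of 2).

Standard algorithm: 35^3 = 42875 multiplications
Strassen's algorithm: 7^(log2(64)) = 7^6 = 117649 multiplications
Difference: 42875 - 117649 = -74774 (Strassen uses MORE here due to padding overhead — for small or just-over-power-of-2 n, padding can outweigh the per-level savings)

Standard: 42875 multiplications (35^3). Strassen: 117649 multiplications (7^6, after padding to 64x64). Strassen reduces 8 recursive multiplications to 7 at each level.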